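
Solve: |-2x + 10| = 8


An absolute value equation |expr| = 8 gives two cases:
Case 1: -2x + 10 = 8
  -2x = -2, so x = 1
Case 2: -2x + 10 = -8
  -2x = -18, so x = 9

x = 1, x = 9


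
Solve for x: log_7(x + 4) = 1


Convert to exponential form: x + 4 = 7^1 = 7
x = 7 - 4 = 3
Check: log_7(3 + 4) = log_7(7) = log_7(7) = 1 ✓

x = 3


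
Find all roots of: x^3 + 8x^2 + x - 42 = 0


Let p(x) = x^3 + 8x^2 + x - 42. By the rational root theorem (leading coefficient 1), any rational root is an integer divisor of 42: try ±1, ±2, ... in turn.
Test x = 1: value = -32 ≠ 0.
Test x = -1: value = -36 ≠ 0.
Test x = 2: value = 0 ✓, so (x - 2) is a factor.
Synthetic division by (x - 2): bring down 1; 1(2) + 8 = 10; 10(2) + 1 = 21; 21(2) - 42 = 0 → quotient x^2 + 10x + 21, remainder 0.
Solve the quadratic x^2 + 10x + 21 = 0: discriminant = 10^2 - 4(1)(21) = 100 - 84 = 16.
sqrt(16) = 4, so x = (-10 ± 4)/2: x = -3 or x = -7.
Collecting all roots found:

x = -7, x = -3, x = 2


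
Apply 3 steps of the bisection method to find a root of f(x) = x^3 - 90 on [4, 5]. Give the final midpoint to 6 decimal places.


f(x) = x^3 - 90
f(4) = -26 < 0
f(5) = 35 > 0

Step 1: midpoint = (4.000000 + 5.000000)/2 = 4.500000
  f(4.500000) = 1.125000
  f(mid) > 0, so root is in [4.000000, 4.500000]

Step 2: midpoint = (4.000000 + 4.500000)/2 = 4.250000
  f(4.250000) = -13.234375
  f(mid) < 0, so root is in [4.250000, 4.500000]

Step 3: midpoint = (4.250000 + 4.500000)/2 = 4.375000
  f(4.375000) = -6.259766
  f(mid) < 0, so root is in [4.375000, 4.500000]

midpoint = 4.375000


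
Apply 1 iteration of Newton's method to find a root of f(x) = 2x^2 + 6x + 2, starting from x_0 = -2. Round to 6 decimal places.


Newton's method: x_(n+1) = x_n - f(x_n)/f'(x_n)
f(x) = 2x^2 + 6x + 2
f'(x) = 4x + 6

Iteration 1:
  f(-2.000000) = -2.000000
  f'(-2.000000) = -2.000000
  x_1 = -2.000000 - (-2.000000)/(-2.000000) = -3.000000

x_1 = -3.000000


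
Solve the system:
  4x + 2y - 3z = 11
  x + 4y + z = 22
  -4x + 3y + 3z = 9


Using Cramer's rule. Expand each determinant along the first row.
D  = 4*[4*3 - 1*3] - 2*[1*3 - 1*(-4)] + (-3)*[1*3 - 4*(-4)]
  = 4*(9) - 2*(7) + (-3)*(19) = -35
Dx = 11*[4*3 - 1*3] - 2*[22*3 - 1*9] + (-3)*[22*3 - 4*9]
  = 11*(9) - 2*(57) + (-3)*(30) = -105
Dy = 4*[22*3 - 1*9] - 11*[1*3 - 1*(-4)] + (-3)*[1*9 - 22*(-4)]
  = 4*(57) - 11*(7) + (-3)*(97) = -140
Dz = 4*[4*9 - 22*3] - 2*[1*9 - 22*(-4)] + 11*[1*3 - 4*(-4)]
  = 4*(-30) - 2*(97) + 11*(19) = -105
x = Dx/D = -105/-35 = 3, y = Dy/D = -140/-35 = 4, z = Dz/D = -105/-35 = 3
Check eq1: (4)(3) + (2)(4) + (-3)(3) = 11 = 11 ✓
Check eq2: (1)(3) + (4)(4) + (1)(3) = 22 = 22 ✓
Check eq3: (-4)(3) + (3)(4) + (3)(3) = 9 = 9 ✓

x = 3, y = 4, z = 3


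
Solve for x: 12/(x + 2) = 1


Multiply both sides by (x + 2): 12 = 1(x + 2)
Distribute: 12 = x + 2
x = 12 - 2 = 10
x = 10

x = 10


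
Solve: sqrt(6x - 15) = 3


Square both sides: 6x - 15 = 3^2 = 9
6x = 9 + 15 = 24
x = 4
Check: sqrt(6*4 - 15) = sqrt(9) = 3 ✓

x = 4


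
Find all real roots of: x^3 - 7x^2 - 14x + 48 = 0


Let p(x) = x^3 - 7x^2 - 14x + 48. By the rational root theorem (leading coefficient 1), any rational root is an integer divisor of 48: try ±1, ±2, ... in turn.
Test x = 1: value = 28 ≠ 0.
Test x = -1: value = 54 ≠ 0.
Test x = 2: value = 0 ✓, so (x - 2) is a factor.
Synthetic division by (x - 2): bring down 1; 1(2) - 7 = -5; (-5)(2) - 14 = -24; (-24)(2) + 48 = 0 → quotient x^2 - 5x - 24, remainder 0.
Solve the quadratic x^2 - 5x - 24 = 0: discriminant = (-5)^2 - 4(1)(-24) = 25 + 96 = 121.
sqrt(121) = 11, so x = (5 ± 11)/2: x = 8 or x = -3.

x = -3, x = 2, x = 8


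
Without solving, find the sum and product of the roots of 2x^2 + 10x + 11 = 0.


By Vieta's formulas for ax^2 + bx + c = 0:
  Sum of roots = -b/a
  Product of roots = c/a

Here a = 2, b = 10, c = 11
Sum = -(10)/2 = -5
Product = 11/2 = 11/2

Sum = -5, Product = 11/2


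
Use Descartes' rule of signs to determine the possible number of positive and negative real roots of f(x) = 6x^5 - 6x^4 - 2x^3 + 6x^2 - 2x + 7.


Descartes' rule of signs:

For positive roots, count sign changes in f(x) = 6x^5 - 6x^4 - 2x^3 + 6x^2 - 2x + 7:
Signs of coefficients: +, -, -, +, -, +
Number of sign changes: 4
Possible positive real roots: 4, 2, 0

For negative roots, examine f(-x) = -6x^5 - 6x^4 + 2x^3 + 6x^2 + 2x + 7:
Signs of coefficients: -, -, +, +, +, +
Number of sign changes: 1
Possible negative real roots: 1

Positive roots: 4 or 2 or 0; Negative roots: 1


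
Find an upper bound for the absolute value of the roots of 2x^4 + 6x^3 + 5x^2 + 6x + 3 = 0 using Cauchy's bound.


Cauchy's bound: all roots r satisfy |r| <= 1 + max(|a_i/a_n|) for i = 0,...,n-1
where a_n is the leading coefficient.

Coefficients: [2, 6, 5, 6, 3]
Leading coefficient a_n = 2
Ratios |a_i/a_n|: 3, 5/2, 3, 3/2
Maximum ratio: 3
Cauchy's bound: |r| <= 1 + 3 = 4

Upper bound = 4


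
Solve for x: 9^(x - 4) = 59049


Express both sides with the same base.
59049 = 9^5
Since the bases match, equate exponents: x - 4 = 5
So x = 5 - (-4) = 9

x = 9


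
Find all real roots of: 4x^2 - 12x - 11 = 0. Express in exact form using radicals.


Using the quadratic formula: x = (-b ± sqrt(b^2 - 4ac)) / (2a)
Here a = 4, b = -12, c = -11
Discriminant = b^2 - 4ac = (-12)^2 - 4(4)(-11) = 144 + 176 = 320
Since discriminant = 320 > 0, there are two real roots.
x = (12 ± 8*sqrt(5)) / 8
Simplifying: x = (3 ± 2*sqrt(5)) / 2
Numerically: x ≈ 3.7361 or x ≈ -0.7361

x = (3 + 2*sqrt(5)) / 2 or x = (3 - 2*sqrt(5)) / 2


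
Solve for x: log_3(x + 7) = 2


Convert to exponential form: x + 7 = 3^2 = 9
x = 9 - 7 = 2
Check: log_3(2 + 7) = log_3(9) = log_3(9) = 2 ✓

x = 2


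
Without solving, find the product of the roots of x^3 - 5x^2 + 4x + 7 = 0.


By Vieta's formulas for x^3 + bx^2 + cx + d = 0:
  r1 + r2 + r3 = -b/a = 5
  r1*r2 + r1*r3 + r2*r3 = c/a = 4
  r1*r2*r3 = -d/a = -7


Product = -7


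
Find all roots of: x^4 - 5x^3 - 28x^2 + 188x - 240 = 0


Let p(x) = x^4 - 5x^3 - 28x^2 + 188x - 240. By the rational root theorem (leading coefficient 1), any rational root is an integer divisor of 240: try ±1, ±2, ... in turn.
Test x = 1: value = -84 ≠ 0.
Test x = -1: value = -450 ≠ 0.
Test x = 2: value = 0 ✓, so (x - 2) is a factor.
Synthetic division by (x - 2): bring down 1; 1(2) - 5 = -3; (-3)(2) - 28 = -34; (-34)(2) + 188 = 120; 120(2) - 240 = 0 → quotient x^3 - 3x^2 - 34x + 120, remainder 0.
Continue with the quotient x^3 - 3x^2 - 34x + 120 (candidates must divide 120; re-test x = 2 first in case it repeats).
Test x = 2: value = 48 ≠ 0.
Test x = -2: value = 168 ≠ 0.
Test x = 3: value = 18 ≠ 0.
Test x = -3: value = 168 ≠ 0.
Test x = 4: value = 0 ✓, so (x - 4) is a factor.
Synthetic division by (x - 4): bring down 1; 1(4) - 3 = 1; 1(4) - 34 = -30; (-30)(4) + 120 = 0 → quotient x^2 + x - 30, remainder 0.
Solve the quadratic x^2 + x - 30 = 0: discriminant = 1^2 - 4(1)(-30) = 1 + 120 = 121.
sqrt(121) = 11, so x = (-1 ± 11)/2: x = 5 or x = -6.
Collecting all roots found:

x = -6, x = 2, x = 4, x = 5


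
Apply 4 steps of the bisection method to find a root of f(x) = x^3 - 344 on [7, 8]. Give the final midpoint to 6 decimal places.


f(x) = x^3 - 344
f(7) = -1 < 0
f(8) = 168 > 0

Step 1: midpoint = (7.000000 + 8.000000)/2 = 7.500000
  f(7.500000) = 77.875000
  f(mid) > 0, so root is in [7.000000, 7.500000]

Step 2: midpoint = (7.000000 + 7.500000)/2 = 7.250000
  f(7.250000) = 37.078125
  f(mid) > 0, so root is in [7.000000, 7.250000]

Step 3: midpoint = (7.000000 + 7.250000)/2 = 7.125000
  f(7.125000) = 17.705078
  f(mid) > 0, so root is in [7.000000, 7.125000]

Step 4: midpoint = (7.000000 + 7.125000)/2 = 7.062500
  f(7.062500) = 8.269775
  f(mid) > 0, so root is in [7.000000, 7.062500]

midpoint = 7.062500


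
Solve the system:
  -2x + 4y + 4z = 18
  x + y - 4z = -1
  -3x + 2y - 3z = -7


Using Cramer's rule. Expand each determinant along the first row.
D  = (-2)*[1*(-3) - (-4)*2] - 4*[1*(-3) - (-4)*(-3)] + 4*[1*2 - 1*(-3)]
  = (-2)*(5) - 4*(-15) + 4*(5) = 70
Dx = 18*[1*(-3) - (-4)*2] - 4*[(-1)*(-3) - (-4)*(-7)] + 4*[(-1)*2 - 1*(-7)]
  = 18*(5) - 4*(-25) + 4*(5) = 210
Dy = (-2)*[(-1)*(-3) - (-4)*(-7)] - 18*[1*(-3) - (-4)*(-3)] + 4*[1*(-7) - (-1)*(-3)]
  = (-2)*(-25) - 18*(-15) + 4*(-10) = 280
Dz = (-2)*[1*(-7) - (-1)*2] - 4*[1*(-7) - (-1)*(-3)] + 18*[1*2 - 1*(-3)]
  = (-2)*(-5) - 4*(-10) + 18*(5) = 140
x = Dx/D = 210/70 = 3, y = Dy/D = 280/70 = 4, z = Dz/D = 140/70 = 2
Check eq1: (-2)(3) + (4)(4) + (4)(2) = 18 = 18 ✓
Check eq2: (1)(3) + (1)(4) + (-4)(2) = -1 = -1 ✓
Check eq3: (-3)(3) + (2)(4) + (-3)(2) = -7 = -7 ✓

x = 3, y = 4, z = 2


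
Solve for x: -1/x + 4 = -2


Subtract 4 from both sides: -1/x = -6
Multiply both sides by x: -1 = -6 * x
Divide by -6: x = 1/6

x = 1/6


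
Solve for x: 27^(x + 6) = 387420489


Express both sides with the same base.
387420489 = 27^6
Since the bases match, equate exponents: x + 6 = 6
So x = 6 - (6) = 0

x = 0


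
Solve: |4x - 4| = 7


An absolute value equation |expr| = 7 gives two cases:
Case 1: 4x - 4 = 7
  4x = 11, so x = 11/4
Case 2: 4x - 4 = -7
  4x = -3, so x = -3/4

x = -3/4, x = 11/4


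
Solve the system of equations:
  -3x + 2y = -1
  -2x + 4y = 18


Using Cramer's rule:
Determinant D = (-3)(4) - (-2)(2) = -12 + 4 = -8
Dx = (-1)(4) - (18)(2) = -4 - 36 = -40
Dy = (-3)(18) - (-2)(-1) = -54 - 2 = -56
x = Dx/D = -40/-8 = 5
y = Dy/D = -56/-8 = 7

x = 5, y = 7


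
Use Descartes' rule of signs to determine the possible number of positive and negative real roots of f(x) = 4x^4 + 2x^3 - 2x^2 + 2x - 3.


Descartes' rule of signs:

For positive roots, count sign changes in f(x) = 4x^4 + 2x^3 - 2x^2 + 2x - 3:
Signs of coefficients: +, +, -, +, -
Number of sign changes: 3
Possible positive real roots: 3, 1

For negative roots, examine f(-x) = 4x^4 - 2x^3 - 2x^2 - 2x - 3:
Signs of coefficients: +, -, -, -, -
Number of sign changes: 1
Possible negative real roots: 1

Positive roots: 3 or 1; Negative roots: 1


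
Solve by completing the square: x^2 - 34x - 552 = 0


Start: x^2 - 34x - 552 = 0
Move constant: x^2 - 34x = 552
Half of -34 is -17, squared is 289
Add 289 to both sides: x^2 - 34x + 289 = 841
(x - 17)^2 = 841
x - 17 = ±29
x = 17 + 29 = 46 or x = 17 - 29 = -12

x = -12, x = 46


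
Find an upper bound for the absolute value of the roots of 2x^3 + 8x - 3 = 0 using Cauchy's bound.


Cauchy's bound: all roots r satisfy |r| <= 1 + max(|a_i/a_n|) for i = 0,...,n-1
where a_n is the leading coefficient.

Coefficients: [2, 0, 8, -3]
Leading coefficient a_n = 2
Ratios |a_i/a_n|: 0, 4, 3/2
Maximum ratio: 4
Cauchy's bound: |r| <= 1 + 4 = 5

Upper bound = 5


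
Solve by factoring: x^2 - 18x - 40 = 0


We need two numbers that multiply to -40 and add to -18.
Those numbers are 2 and -20 (since 2 * (-20) = -40 and 2 + (-20) = -18).
So x^2 - 18x - 40 = (x + 2)(x - 20) = 0
Setting each factor to zero: x = -2 or x = 20

x = -2, x = 20


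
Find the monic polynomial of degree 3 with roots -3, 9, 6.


A monic polynomial with roots -3, 9, 6 is:
p(x) = (x + 3)(x - 9)(x - 6)
After multiplying by (x + 3): x + 3
After multiplying by (x - 9): x^2 - 6x - 27
After multiplying by (x - 6): x^3 - 12x^2 + 9x + 162

x^3 - 12x^2 + 9x + 162


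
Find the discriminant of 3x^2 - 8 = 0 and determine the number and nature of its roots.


For ax^2 + bx + c = 0, discriminant D = b^2 - 4ac
Here a = 3, b = 0, c = -8
D = (0)^2 - 4(3)(-8) = 0 + 96 = 96

D = 96 > 0 but not a perfect square
The equation has 2 distinct real irrational roots.

Discriminant = 96, 2 distinct real irrational roots


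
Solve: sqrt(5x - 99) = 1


Square both sides: 5x - 99 = 1^2 = 1
5x = 1 + 99 = 100
x = 20
Check: sqrt(5*20 - 99) = sqrt(1) = 1 ✓

x = 20


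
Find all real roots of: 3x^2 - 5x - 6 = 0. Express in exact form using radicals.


Using the quadratic formula: x = (-b ± sqrt(b^2 - 4ac)) / (2a)
Here a = 3, b = -5, c = -6
Discriminant = b^2 - 4ac = (-5)^2 - 4(3)(-6) = 25 + 72 = 97
Since discriminant = 97 > 0, there are two real roots.
x = (5 ± sqrt(97)) / 6
Numerically: x ≈ 2.4748 or x ≈ -0.8081

x = (5 + sqrt(97)) / 6 or x = (5 - sqrt(97)) / 6


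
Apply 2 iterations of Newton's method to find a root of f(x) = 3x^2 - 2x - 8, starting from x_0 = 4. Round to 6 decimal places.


Newton's method: x_(n+1) = x_n - f(x_n)/f'(x_n)
f(x) = 3x^2 - 2x - 8
f'(x) = 6x - 2

Iteration 1:
  f(4.000000) = 32.000000
  f'(4.000000) = 22.000000
  x_1 = 4.000000 - (32.000000)/(22.000000) = 2.545455

Iteration 2:
  f(2.545455) = 6.347107
  f'(2.545455) = 13.272727
  x_2 = 2.545455 - (6.347107)/(13.272727) = 2.067248

x_2 = 2.067248


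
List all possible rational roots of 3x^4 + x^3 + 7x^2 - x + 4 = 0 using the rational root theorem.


Rational root theorem: possible roots are ±p/q where:
  p divides the constant term (4): p ∈ {1, 2, 4}
  q divides the leading coefficient (3): q ∈ {1, 3}

All possible rational roots: -4, -2, -4/3, -1, -2/3, -1/3, 1/3, 2/3, 1, 4/3, 2, 4

-4, -2, -4/3, -1, -2/3, -1/3, 1/3, 2/3, 1, 4/3, 2, 4


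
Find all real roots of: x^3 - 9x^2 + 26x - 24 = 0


Let p(x) = x^3 - 9x^2 + 26x - 24. By the rational root theorem (leading coefficient 1), any rational root is an integer divisor of 24: try ±1, ±2, ... in turn.
Test x = 1: value = -6 ≠ 0.
Test x = -1: value = -60 ≠ 0.
Test x = 2: value = 0 ✓, so (x - 2) is a factor.
Synthetic division by (x - 2): bring down 1; 1(2) - 9 = -7; (-7)(2) + 26 = 12; 12(2) - 24 = 0 → quotient x^2 - 7x + 12, remainder 0.
Solve the quadratic x^2 - 7x + 12 = 0: discriminant = (-7)^2 - 4(1)(12) = 49 - 48 = 1.
sqrt(1) = 1, so x = (7 ± 1)/2: x = 4 or x = 3.

x = 2, x = 3, x = 4


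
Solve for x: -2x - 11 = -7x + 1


Starting with: -2x - 11 = -7x + 1
Move all x terms to left: (-2 + 7)x = 1 + 11
Simplify: 5x = 12
Divide both sides by 5: x = 12/5

x = 12/5


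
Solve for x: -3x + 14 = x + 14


Starting with: -3x + 14 = x + 14
Move all x terms to left: (-3 - 1)x = 14 - 14
Simplify: -4x = 0
Divide both sides by -4: x = 0

x = 0


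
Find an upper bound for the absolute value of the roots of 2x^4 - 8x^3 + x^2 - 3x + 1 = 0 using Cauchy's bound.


Cauchy's bound: all roots r satisfy |r| <= 1 + max(|a_i/a_n|) for i = 0,...,n-1
where a_n is the leading coefficient.

Coefficients: [2, -8, 1, -3, 1]
Leading coefficient a_n = 2
Ratios |a_i/a_n|: 4, 1/2, 3/2, 1/2
Maximum ratio: 4
Cauchy's bound: |r| <= 1 + 4 = 5

Upper bound = 5


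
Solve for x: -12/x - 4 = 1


Subtract -4 from both sides: -12/x = 5
Multiply both sides by x: -12 = 5 * x
Divide by 5: x = -12/5

x = -12/5


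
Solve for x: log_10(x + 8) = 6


Convert to exponential form: x + 8 = 10^6 = 1000000
x = 1000000 - 8 = 999992
Check: log_10(999992 + 8) = log_10(1000000) = log_10(1000000) = 6 ✓

x = 999992


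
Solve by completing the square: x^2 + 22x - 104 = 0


Start: x^2 + 22x - 104 = 0
Move constant: x^2 + 22x = 104
Half of 22 is 11, squared is 121
Add 121 to both sides: x^2 + 22x + 121 = 225
(x + 11)^2 = 225
x + 11 = ±15
x = -11 + 15 = 4 or x = -11 - 15 = -26

x = -26, x = 4


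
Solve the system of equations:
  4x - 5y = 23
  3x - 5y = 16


Using Cramer's rule:
Determinant D = (4)(-5) - (3)(-5) = -20 + 15 = -5
Dx = (23)(-5) - (16)(-5) = -115 + 80 = -35
Dy = (4)(16) - (3)(23) = 64 - 69 = -5
x = Dx/D = -35/-5 = 7
y = Dy/D = -5/-5 = 1

x = 7, y = 1


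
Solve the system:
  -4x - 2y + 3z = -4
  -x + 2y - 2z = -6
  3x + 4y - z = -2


Using Cramer's rule. Expand each determinant along the first row.
D  = (-4)*[2*(-1) - (-2)*4] - (-2)*[(-1)*(-1) - (-2)*3] + 3*[(-1)*4 - 2*3]
  = (-4)*(6) - (-2)*(7) + 3*(-10) = -40
Dx = (-4)*[2*(-1) - (-2)*4] - (-2)*[(-6)*(-1) - (-2)*(-2)] + 3*[(-6)*4 - 2*(-2)]
  = (-4)*(6) - (-2)*(2) + 3*(-20) = -80
Dy = (-4)*[(-6)*(-1) - (-2)*(-2)] - (-4)*[(-1)*(-1) - (-2)*3] + 3*[(-1)*(-2) - (-6)*3]
  = (-4)*(2) - (-4)*(7) + 3*(20) = 80
Dz = (-4)*[2*(-2) - (-6)*4] - (-2)*[(-1)*(-2) - (-6)*3] + (-4)*[(-1)*4 - 2*3]
  = (-4)*(20) - (-2)*(20) + (-4)*(-10) = 0
x = Dx/D = -80/-40 = 2, y = Dy/D = 80/-40 = -2, z = Dz/D = 0/-40 = 0
Check eq1: (-4)(2) + (-2)(-2) + (3)(0) = -4 = -4 ✓
Check eq2: (-1)(2) + (2)(-2) + (-2)(0) = -6 = -6 ✓
Check eq3: (3)(2) + (4)(-2) + (-1)(0) = -2 = -2 ✓

x = 2, y = -2, z = 0


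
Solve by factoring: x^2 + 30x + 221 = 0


We need two numbers that multiply to 221 and add to 30.
Those numbers are 17 and 13 (since 17 * 13 = 221 and 17 + 13 = 30).
So x^2 + 30x + 221 = (x + 17)(x + 13) = 0
Setting each factor to zero: x = -17 or x = -13

x = -17, x = -13


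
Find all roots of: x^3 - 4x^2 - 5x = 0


The constant term is 0, so x = 0 is a root. Factor out x:
  x^2 - 4x - 5 = 0
Solve the quadratic x^2 - 4x - 5 = 0: discriminant = (-4)^2 - 4(1)(-5) = 16 + 20 = 36.
sqrt(36) = 6, so x = (4 ± 6)/2: x = 5 or x = -1.
Collecting all roots found:

x = -1, x = 0, x = 5


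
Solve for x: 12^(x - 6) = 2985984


Express both sides with the same base.
2985984 = 12^6
Since the bases match, equate exponents: x - 6 = 6
So x = 6 - (-6) = 12

x = 12


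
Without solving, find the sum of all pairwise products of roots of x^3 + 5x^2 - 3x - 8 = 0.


By Vieta's formulas for x^3 + bx^2 + cx + d = 0:
  r1 + r2 + r3 = -b/a = -5
  r1*r2 + r1*r3 + r2*r3 = c/a = -3
  r1*r2*r3 = -d/a = 8


Sum of pairwise products = -3


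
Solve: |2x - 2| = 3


An absolute value equation |expr| = 3 gives two cases:
Case 1: 2x - 2 = 3
  2x = 5, so x = 5/2
Case 2: 2x - 2 = -3
  2x = -1, so x = -1/2

x = -1/2, x = 5/2


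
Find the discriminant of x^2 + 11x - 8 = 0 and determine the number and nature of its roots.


For ax^2 + bx + c = 0, discriminant D = b^2 - 4ac
Here a = 1, b = 11, c = -8
D = (11)^2 - 4(1)(-8) = 121 + 32 = 153

D = 153 > 0 but not a perfect square
The equation has 2 distinct real irrational roots.

Discriminant = 153, 2 distinct real irrational roots


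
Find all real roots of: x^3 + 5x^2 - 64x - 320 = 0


Let p(x) = x^3 + 5x^2 - 64x - 320. By the rational root theorem (leading coefficient 1), any rational root is an integer divisor of 320: try ±1, ±2, ... in turn.
Test x = 1: value = -378 ≠ 0.
Test x = -1: value = -252 ≠ 0.
Test x = 2: value = -420 ≠ 0.
Test x = -2: value = -180 ≠ 0.
Test x = 4: value = -432 ≠ 0.
Test x = -4: value = -48 ≠ 0.
Test x = 5: value = -390 ≠ 0.
Test x = -5: value = 0 ✓, so (x + 5) is a factor.
Synthetic division by (x + 5): bring down 1; 1(-5) + 5 = 0; 0(-5) - 64 = -64; (-64)(-5) - 320 = 0 → quotient x^2 - 64, remainder 0.
Solve the quadratic x^2 - 64 = 0: discriminant = 0^2 - 4(1)(-64) = 0 + 256 = 256.
sqrt(256) = 16, so x = (0 ± 16)/2: x = 8 or x = -8.

x = -8, x = -5, x = 8


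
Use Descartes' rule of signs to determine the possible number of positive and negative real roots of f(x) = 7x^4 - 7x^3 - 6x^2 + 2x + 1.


Descartes' rule of signs:

For positive roots, count sign changes in f(x) = 7x^4 - 7x^3 - 6x^2 + 2x + 1:
Signs of coefficients: +, -, -, +, +
Number of sign changes: 2
Possible positive real roots: 2, 0

For negative roots, examine f(-x) = 7x^4 + 7x^3 - 6x^2 - 2x + 1:
Signs of coefficients: +, +, -, -, +
Number of sign changes: 2
Possible negative real roots: 2, 0

Positive roots: 2 or 0; Negative roots: 2 or 0


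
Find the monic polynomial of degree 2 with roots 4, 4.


A monic polynomial with roots 4, 4 is:
p(x) = (x - 4)(x - 4)
After multiplying by (x - 4): x - 4
After multiplying by (x - 4): x^2 - 8x + 16

x^2 - 8x + 16


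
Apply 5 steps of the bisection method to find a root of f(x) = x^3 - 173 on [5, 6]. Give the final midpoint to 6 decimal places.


f(x) = x^3 - 173
f(5) = -48 < 0
f(6) = 43 > 0

Step 1: midpoint = (5.000000 + 6.000000)/2 = 5.500000
  f(5.500000) = -6.625000
  f(mid) < 0, so root is in [5.500000, 6.000000]

Step 2: midpoint = (5.500000 + 6.000000)/2 = 5.750000
  f(5.750000) = 17.109375
  f(mid) > 0, so root is in [5.500000, 5.750000]

Step 3: midpoint = (5.500000 + 5.750000)/2 = 5.625000
  f(5.625000) = 4.978516
  f(mid) > 0, so root is in [5.500000, 5.625000]

Step 4: midpoint = (5.500000 + 5.625000)/2 = 5.562500
  f(5.562500) = -0.888428
  f(mid) < 0, so root is in [5.562500, 5.625000]

Step 5: midpoint = (5.562500 + 5.625000)/2 = 5.593750
  f(5.593750) = 2.028656
  f(mid) > 0, so root is in [5.562500, 5.593750]

midpoint = 5.593750


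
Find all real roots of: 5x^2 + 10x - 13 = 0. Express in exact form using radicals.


Using the quadratic formula: x = (-b ± sqrt(b^2 - 4ac)) / (2a)
Here a = 5, b = 10, c = -13
Discriminant = b^2 - 4ac = 10^2 - 4(5)(-13) = 100 + 260 = 360
Since discriminant = 360 > 0, there are two real roots.
x = (-10 ± 6*sqrt(10)) / 10
Simplifying: x = (-5 ± 3*sqrt(10)) / 5
Numerically: x ≈ 0.8974 or x ≈ -2.8974

x = (-5 + 3*sqrt(10)) / 5 or x = (-5 - 3*sqrt(10)) / 5


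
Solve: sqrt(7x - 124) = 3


Square both sides: 7x - 124 = 3^2 = 9
7x = 9 + 124 = 133
x = 19
Check: sqrt(7*19 - 124) = sqrt(9) = 3 ✓

x = 19


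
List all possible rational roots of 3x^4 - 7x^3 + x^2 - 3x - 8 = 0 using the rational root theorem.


Rational root theorem: possible roots are ±p/q where:
  p divides the constant term (-8): p ∈ {1, 2, 4, 8}
  q divides the leading coefficient (3): q ∈ {1, 3}

All possible rational roots: -8, -4, -8/3, -2, -4/3, -1, -2/3, -1/3, 1/3, 2/3, 1, 4/3, 2, 8/3, 4, 8

-8, -4, -8/3, -2, -4/3, -1, -2/3, -1/3, 1/3, 2/3, 1, 4/3, 2, 8/3, 4, 8


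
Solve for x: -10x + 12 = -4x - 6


Starting with: -10x + 12 = -4x - 6
Move all x terms to left: (-10 + 4)x = -6 - 12
Simplify: -6x = -18
Divide both sides by -6: x = 3

x = 3


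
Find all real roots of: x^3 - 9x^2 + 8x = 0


The constant term is 0, so x = 0 is a root. Factor out x:
  x(x^2 - 9x + 8) = 0
Solve the quadratic x^2 - 9x + 8 = 0: discriminant = (-9)^2 - 4(1)(8) = 81 - 32 = 49.
sqrt(49) = 7, so x = (9 ± 7)/2: x = 8 or x = 1.

x = 0, x = 1, x = 8


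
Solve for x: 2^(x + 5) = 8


Express both sides with the same base.
8 = 2^3
Since the bases match, equate exponents: x + 5 = 3
So x = 3 - (5) = -2

x = -2


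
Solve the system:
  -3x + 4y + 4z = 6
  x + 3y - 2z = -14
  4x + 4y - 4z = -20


Using Cramer's rule. Expand each determinant along the first row.
D  = (-3)*[3*(-4) - (-2)*4] - 4*[1*(-4) - (-2)*4] + 4*[1*4 - 3*4]
  = (-3)*(-4) - 4*(4) + 4*(-8) = -36
Dx = 6*[3*(-4) - (-2)*4] - 4*[(-14)*(-4) - (-2)*(-20)] + 4*[(-14)*4 - 3*(-20)]
  = 6*(-4) - 4*(16) + 4*(4) = -72
Dy = (-3)*[(-14)*(-4) - (-2)*(-20)] - 6*[1*(-4) - (-2)*4] + 4*[1*(-20) - (-14)*4]
  = (-3)*(16) - 6*(4) + 4*(36) = 72
Dz = (-3)*[3*(-20) - (-14)*4] - 4*[1*(-20) - (-14)*4] + 6*[1*4 - 3*4]
  = (-3)*(-4) - 4*(36) + 6*(-8) = -180
x = Dx/D = -72/-36 = 2, y = Dy/D = 72/-36 = -2, z = Dz/D = -180/-36 = 5
Check eq1: (-3)(2) + (4)(-2) + (4)(5) = 6 = 6 ✓
Check eq2: (1)(2) + (3)(-2) + (-2)(5) = -14 = -14 ✓
Check eq3: (4)(2) + (4)(-2) + (-4)(5) = -20 = -20 ✓

x = 2, y = -2, z = 5


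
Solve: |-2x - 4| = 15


An absolute value equation |expr| = 15 gives two cases:
Case 1: -2x - 4 = 15
  -2x = 19, so x = -19/2
Case 2: -2x - 4 = -15
  -2x = -11, so x = 11/2

x = -19/2, x = 11/2


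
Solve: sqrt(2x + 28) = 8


Square both sides: 2x + 28 = 8^2 = 64
2x = 64 - 28 = 36
x = 18
Check: sqrt(2*18 + 28) = sqrt(64) = 8 ✓

x = 18


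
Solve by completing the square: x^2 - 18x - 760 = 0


Start: x^2 - 18x - 760 = 0
Move constant: x^2 - 18x = 760
Half of -18 is -9, squared is 81
Add 81 to both sides: x^2 - 18x + 81 = 841
(x - 9)^2 = 841
x - 9 = ±29
x = 9 + 29 = 38 or x = 9 - 29 = -20

x = -20, x = 38


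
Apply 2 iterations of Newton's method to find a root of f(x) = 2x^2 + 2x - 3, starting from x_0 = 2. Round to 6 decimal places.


Newton's method: x_(n+1) = x_n - f(x_n)/f'(x_n)
f(x) = 2x^2 + 2x - 3
f'(x) = 4x + 2

Iteration 1:
  f(2.000000) = 9.000000
  f'(2.000000) = 10.000000
  x_1 = 2.000000 - (9.000000)/(10.000000) = 1.100000

Iteration 2:
  f(1.100000) = 1.620000
  f'(1.100000) = 6.400000
  x_2 = 1.100000 - (1.620000)/(6.400000) = 0.846875

x_2 = 0.846875


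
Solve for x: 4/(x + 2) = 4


Multiply both sides by (x + 2): 4 = 4(x + 2)
Distribute: 4 = 4x + 8
4x = 4 - 8 = -4
x = -1

x = -1


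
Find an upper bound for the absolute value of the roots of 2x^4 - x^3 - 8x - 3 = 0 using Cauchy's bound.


Cauchy's bound: all roots r satisfy |r| <= 1 + max(|a_i/a_n|) for i = 0,...,n-1
where a_n is the leading coefficient.

Coefficients: [2, -1, 0, -8, -3]
Leading coefficient a_n = 2
Ratios |a_i/a_n|: 1/2, 0, 4, 3/2
Maximum ratio: 4
Cauchy's bound: |r| <= 1 + 4 = 5

Upper bound = 5


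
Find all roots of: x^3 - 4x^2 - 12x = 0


The constant term is 0, so x = 0 is a root. Factor out x:
  x^2 - 4x - 12 = 0
Solve the quadratic x^2 - 4x - 12 = 0: discriminant = (-4)^2 - 4(1)(-12) = 16 + 48 = 64.
sqrt(64) = 8, so x = (4 ± 8)/2: x = 6 or x = -2.
Collecting all roots found:

x = -2, x = 0, x = 6


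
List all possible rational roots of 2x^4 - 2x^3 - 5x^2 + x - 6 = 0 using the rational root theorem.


Rational root theorem: possible roots are ±p/q where:
  p divides the constant term (-6): p ∈ {1, 2, 3, 6}
  q divides the leading coefficient (2): q ∈ {1, 2}

All possible rational roots: -6, -3, -2, -3/2, -1, -1/2, 1/2, 1, 3/2, 2, 3, 6

-6, -3, -2, -3/2, -1, -1/2, 1/2, 1, 3/2, 2, 3, 6


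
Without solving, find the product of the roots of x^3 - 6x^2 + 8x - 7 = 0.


By Vieta's formulas for x^3 + bx^2 + cx + d = 0:
  r1 + r2 + r3 = -b/a = 6
  r1*r2 + r1*r3 + r2*r3 = c/a = 8
  r1*r2*r3 = -d/a = 7


Product = 7


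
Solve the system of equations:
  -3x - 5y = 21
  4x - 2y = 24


Using Cramer's rule:
Determinant D = (-3)(-2) - (4)(-5) = 6 + 20 = 26
Dx = (21)(-2) - (24)(-5) = -42 + 120 = 78
Dy = (-3)(24) - (4)(21) = -72 - 84 = -156
x = Dx/D = 78/26 = 3
y = Dy/D = -156/26 = -6

x = 3, y = -6


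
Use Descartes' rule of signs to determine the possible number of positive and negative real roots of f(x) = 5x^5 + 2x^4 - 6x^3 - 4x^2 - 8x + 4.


Descartes' rule of signs:

For positive roots, count sign changes in f(x) = 5x^5 + 2x^4 - 6x^3 - 4x^2 - 8x + 4:
Signs of coefficients: +, +, -, -, -, +
Number of sign changes: 2
Possible positive real roots: 2, 0

For negative roots, examine f(-x) = -5x^5 + 2x^4 + 6x^3 - 4x^2 + 8x + 4:
Signs of coefficients: -, +, +, -, +, +
Number of sign changes: 3
Possible negative real roots: 3, 1

Positive roots: 2 or 0; Negative roots: 3 or 1


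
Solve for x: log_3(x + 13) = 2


Convert to exponential form: x + 13 = 3^2 = 9
x = 9 - 13 = -4
Check: log_3(-4 + 13) = log_3(9) = log_3(9) = 2 ✓

x = -4


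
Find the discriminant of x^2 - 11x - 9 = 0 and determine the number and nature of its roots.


For ax^2 + bx + c = 0, discriminant D = b^2 - 4ac
Here a = 1, b = -11, c = -9
D = (-11)^2 - 4(1)(-9) = 121 + 36 = 157

D = 157 > 0 but not a perfect square
The equation has 2 distinct real irrational roots.

Discriminant = 157, 2 distinct real irrational roots


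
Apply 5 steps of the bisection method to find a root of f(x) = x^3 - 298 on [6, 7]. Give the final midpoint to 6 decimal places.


f(x) = x^3 - 298
f(6) = -82 < 0
f(7) = 45 > 0

Step 1: midpoint = (6.000000 + 7.000000)/2 = 6.500000
  f(6.500000) = -23.375000
  f(mid) < 0, so root is in [6.500000, 7.000000]

Step 2: midpoint = (6.500000 + 7.000000)/2 = 6.750000
  f(6.750000) = 9.546875
  f(mid) > 0, so root is in [6.500000, 6.750000]

Step 3: midpoint = (6.500000 + 6.750000)/2 = 6.625000
  f(6.625000) = -7.224609
  f(mid) < 0, so root is in [6.625000, 6.750000]

Step 4: midpoint = (6.625000 + 6.750000)/2 = 6.687500
  f(6.687500) = 1.082764
  f(mid) > 0, so root is in [6.625000, 6.687500]

Step 5: midpoint = (6.625000 + 6.687500)/2 = 6.656250
  f(6.656250) = -3.090424
  f(mid) < 0, so root is in [6.656250, 6.687500]

midpoint = 6.656250


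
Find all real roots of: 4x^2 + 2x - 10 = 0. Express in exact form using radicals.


Using the quadratic formula: x = (-b ± sqrt(b^2 - 4ac)) / (2a)
Here a = 4, b = 2, c = -10
Discriminant = b^2 - 4ac = 2^2 - 4(4)(-10) = 4 + 160 = 164
Since discriminant = 164 > 0, there are two real roots.
x = (-2 ± 2*sqrt(41)) / 8
Simplifying: x = (-1 ± sqrt(41)) / 4
Numerically: x ≈ 1.3508 or x ≈ -1.8508

x = (-1 + sqrt(41)) / 4 or x = (-1 - sqrt(41)) / 4


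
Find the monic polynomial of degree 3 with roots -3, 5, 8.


A monic polynomial with roots -3, 5, 8 is:
p(x) = (x + 3)(x - 5)(x - 8)
After multiplying by (x + 3): x + 3
After multiplying by (x - 5): x^2 - 2x - 15
After multiplying by (x - 8): x^3 - 10x^2 + x + 120

x^3 - 10x^2 + x + 120


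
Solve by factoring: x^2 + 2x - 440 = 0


We need two numbers that multiply to -440 and add to 2.
Those numbers are 22 and -20 (since 22 * (-20) = -440 and 22 + (-20) = 2).
So x^2 + 2x - 440 = (x + 22)(x - 20) = 0
Setting each factor to zero: x = -22 or x = 20

x = -22, x = 20


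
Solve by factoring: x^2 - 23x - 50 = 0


We need two numbers that multiply to -50 and add to -23.
Those numbers are -25 and 2 (since (-25) * 2 = -50 and (-25) + 2 = -23).
So x^2 - 23x - 50 = (x - 25)(x + 2) = 0
Setting each factor to zero: x = 25 or x = -2

x = -2, x = 25


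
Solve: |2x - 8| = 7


An absolute value equation |expr| = 7 gives two cases:
Case 1: 2x - 8 = 7
  2x = 15, so x = 15/2
Case 2: 2x - 8 = -7
  2x = 1, so x = 1/2

x = 1/2, x = 15/2


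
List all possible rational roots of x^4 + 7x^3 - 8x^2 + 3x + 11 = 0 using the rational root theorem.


Rational root theorem: possible roots are ±p/q where:
  p divides the constant term (11): p ∈ {1, 11}
  q divides the leading coefficient (1): q ∈ {1}

All possible rational roots: -11, -1, 1, 11

-11, -1, 1, 11


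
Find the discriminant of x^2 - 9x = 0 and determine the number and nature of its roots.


For ax^2 + bx + c = 0, discriminant D = b^2 - 4ac
Here a = 1, b = -9, c = 0
D = (-9)^2 - 4(1)(0) = 81 - 0 = 81

D = 81 > 0 and is a perfect square (sqrt = 9)
The equation has 2 distinct real rational roots.

Discriminant = 81, 2 distinct real rational roots


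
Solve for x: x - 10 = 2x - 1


Starting with: x - 10 = 2x - 1
Move all x terms to left: (1 - 2)x = -1 + 10
Simplify: -x = 9
Divide both sides by -1: x = -9

x = -9


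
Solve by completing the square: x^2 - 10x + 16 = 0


Start: x^2 - 10x + 16 = 0
Move constant: x^2 - 10x = -16
Half of -10 is -5, squared is 25
Add 25 to both sides: x^2 - 10x + 25 = 9
(x - 5)^2 = 9
x - 5 = ±3
x = 5 + 3 = 8 or x = 5 - 3 = 2

x = 2, x = 8


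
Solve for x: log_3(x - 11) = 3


Convert to exponential form: x - 11 = 3^3 = 27
x = 27 + 11 = 38
Check: log_3(38 - 11) = log_3(27) = log_3(27) = 3 ✓

x = 38


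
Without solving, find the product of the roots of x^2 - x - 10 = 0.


By Vieta's formulas for ax^2 + bx + c = 0:
  Sum of roots = -b/a
  Product of roots = c/a

Here a = 1, b = -1, c = -10
Sum = -(-1)/1 = 1
Product = -10/1 = -10

Product = -10


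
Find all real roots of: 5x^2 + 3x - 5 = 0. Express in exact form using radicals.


Using the quadratic formula: x = (-b ± sqrt(b^2 - 4ac)) / (2a)
Here a = 5, b = 3, c = -5
Discriminant = b^2 - 4ac = 3^2 - 4(5)(-5) = 9 + 100 = 109
Since discriminant = 109 > 0, there are two real roots.
x = (-3 ± sqrt(109)) / 10
Numerically: x ≈ 0.7440 or x ≈ -1.3440

x = (-3 + sqrt(109)) / 10 or x = (-3 - sqrt(109)) / 10


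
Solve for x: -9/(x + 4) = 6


Multiply both sides by (x + 4): -9 = 6(x + 4)
Distribute: -9 = 6x + 24
6x = -9 - 24 = -33
x = -11/2

x = -11/2


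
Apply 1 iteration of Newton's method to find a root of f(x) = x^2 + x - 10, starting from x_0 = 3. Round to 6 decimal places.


Newton's method: x_(n+1) = x_n - f(x_n)/f'(x_n)
f(x) = x^2 + x - 10
f'(x) = 2x + 1

Iteration 1:
  f(3.000000) = 2.000000
  f'(3.000000) = 7.000000
  x_1 = 3.000000 - (2.000000)/(7.000000) = 2.714286

x_1 = 2.714286


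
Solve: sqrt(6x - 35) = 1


Square both sides: 6x - 35 = 1^2 = 1
6x = 1 + 35 = 36
x = 6
Check: sqrt(6*6 - 35) = sqrt(1) = 1 ✓

x = 6


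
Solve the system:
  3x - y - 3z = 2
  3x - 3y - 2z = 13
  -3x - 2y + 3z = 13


Using Cramer's rule. Expand each determinant along the first row.
D  = 3*[(-3)*3 - (-2)*(-2)] - (-1)*[3*3 - (-2)*(-3)] + (-3)*[3*(-2) - (-3)*(-3)]
  = 3*(-13) - (-1)*(3) + (-3)*(-15) = 9
Dx = 2*[(-3)*3 - (-2)*(-2)] - (-1)*[13*3 - (-2)*13] + (-3)*[13*(-2) - (-3)*13]
  = 2*(-13) - (-1)*(65) + (-3)*(13) = 0
Dy = 3*[13*3 - (-2)*13] - 2*[3*3 - (-2)*(-3)] + (-3)*[3*13 - 13*(-3)]
  = 3*(65) - 2*(3) + (-3)*(78) = -45
Dz = 3*[(-3)*13 - 13*(-2)] - (-1)*[3*13 - 13*(-3)] + 2*[3*(-2) - (-3)*(-3)]
  = 3*(-13) - (-1)*(78) + 2*(-15) = 9
x = Dx/D = 0/9 = 0, y = Dy/D = -45/9 = -5, z = Dz/D = 9/9 = 1
Check eq1: (3)(0) + (-1)(-5) + (-3)(1) = 2 = 2 ✓
Check eq2: (3)(0) + (-3)(-5) + (-2)(1) = 13 = 13 ✓
Check eq3: (-3)(0) + (-2)(-5) + (3)(1) = 13 = 13 ✓

x = 0, y = -5, z = 1


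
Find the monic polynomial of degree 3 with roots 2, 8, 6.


A monic polynomial with roots 2, 8, 6 is:
p(x) = (x - 2)(x - 8)(x - 6)
After multiplying by (x - 2): x - 2
After multiplying by (x - 8): x^2 - 10x + 16
After multiplying by (x - 6): x^3 - 16x^2 + 76x - 96

x^3 - 16x^2 + 76x - 96


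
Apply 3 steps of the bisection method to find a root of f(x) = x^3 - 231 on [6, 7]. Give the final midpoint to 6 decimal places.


f(x) = x^3 - 231
f(6) = -15 < 0
f(7) = 112 > 0

Step 1: midpoint = (6.000000 + 7.000000)/2 = 6.500000
  f(6.500000) = 43.625000
  f(mid) > 0, so root is in [6.000000, 6.500000]

Step 2: midpoint = (6.000000 + 6.500000)/2 = 6.250000
  f(6.250000) = 13.140625
  f(mid) > 0, so root is in [6.000000, 6.250000]

Step 3: midpoint = (6.000000 + 6.250000)/2 = 6.125000
  f(6.125000) = -1.216797
  f(mid) < 0, so root is in [6.125000, 6.250000]

midpoint = 6.125000


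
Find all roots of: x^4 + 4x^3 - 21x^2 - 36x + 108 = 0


Let p(x) = x^4 + 4x^3 - 21x^2 - 36x + 108. By the rational root theorem (leading coefficient 1), any rational root is an integer divisor of 108: try ±1, ±2, ... in turn.
Test x = 1: value = 56 ≠ 0.
Test x = -1: value = 120 ≠ 0.
Test x = 2: value = 0 ✓, so (x - 2) is a factor.
Synthetic division by (x - 2): bring down 1; 1(2) + 4 = 6; 6(2) - 21 = -9; (-9)(2) - 36 = -54; (-54)(2) + 108 = 0 → quotient x^3 + 6x^2 - 9x - 54, remainder 0.
Continue with the quotient x^3 + 6x^2 - 9x - 54 (candidates must divide 54; re-test x = 2 first in case it repeats).
Test x = 2: value = -40 ≠ 0.
Test x = -2: value = -20 ≠ 0.
Test x = 3: value = 0 ✓, so (x - 3) is a factor.
Synthetic division by (x - 3): bring down 1; 1(3) + 6 = 9; 9(3) - 9 = 18; 18(3) - 54 = 0 → quotient x^2 + 9x + 18, remainder 0.
Solve the quadratic x^2 + 9x + 18 = 0: discriminant = 9^2 - 4(1)(18) = 81 - 72 = 9.
sqrt(9) = 3, so x = (-9 ± 3)/2: x = -3 or x = -6.
Collecting all roots found:

x = -6, x = -3, x = 2, x = 3


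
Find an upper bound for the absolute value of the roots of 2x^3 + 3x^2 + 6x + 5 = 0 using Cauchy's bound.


Cauchy's bound: all roots r satisfy |r| <= 1 + max(|a_i/a_n|) for i = 0,...,n-1
where a_n is the leading coefficient.

Coefficients: [2, 3, 6, 5]
Leading coefficient a_n = 2
Ratios |a_i/a_n|: 3/2, 3, 5/2
Maximum ratio: 3
Cauchy's bound: |r| <= 1 + 3 = 4

Upper bound = 4


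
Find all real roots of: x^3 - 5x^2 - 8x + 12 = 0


Let p(x) = x^3 - 5x^2 - 8x + 12. By the rational root theorem (leading coefficient 1), any rational root is an integer divisor of 12: try ±1, ±2, ... in turn.
Test x = 1: value = 0 ✓, so (x - 1) is a factor.
Synthetic division by (x - 1): bring down 1; 1(1) - 5 = -4; (-4)(1) - 8 = -12; (-12)(1) + 12 = 0 → quotient x^2 - 4x - 12, remainder 0.
Solve the quadratic x^2 - 4x - 12 = 0: discriminant = (-4)^2 - 4(1)(-12) = 16 + 48 = 64.
sqrt(64) = 8, so x = (4 ± 8)/2: x = 6 or x = -2.

x = -2, x = 1, x = 6


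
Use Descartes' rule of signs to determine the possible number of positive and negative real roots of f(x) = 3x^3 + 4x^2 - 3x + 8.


Descartes' rule of signs:

For positive roots, count sign changes in f(x) = 3x^3 + 4x^2 - 3x + 8:
Signs of coefficients: +, +, -, +
Number of sign changes: 2
Possible positive real roots: 2, 0

For negative roots, examine f(-x) = -3x^3 + 4x^2 + 3x + 8:
Signs of coefficients: -, +, +, +
Number of sign changes: 1
Possible negative real roots: 1

Positive roots: 2 or 0; Negative roots: 1


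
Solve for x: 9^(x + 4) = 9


Express both sides with the same base.
9 = 9^1
Since the bases match, equate exponents: x + 4 = 1
So x = 1 - (4) = -3

x = -3


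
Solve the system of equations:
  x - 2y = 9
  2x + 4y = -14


Using Cramer's rule:
Determinant D = (1)(4) - (2)(-2) = 4 + 4 = 8
Dx = (9)(4) - (-14)(-2) = 36 - 28 = 8
Dy = (1)(-14) - (2)(9) = -14 - 18 = -32
x = Dx/D = 8/8 = 1
y = Dy/D = -32/8 = -4

x = 1, y = -4


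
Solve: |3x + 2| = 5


An absolute value equation |expr| = 5 gives two cases:
Case 1: 3x + 2 = 5
  3x = 3, so x = 1
Case 2: 3x + 2 = -5
  3x = -7, so x = -7/3

x = -7/3, x = 1


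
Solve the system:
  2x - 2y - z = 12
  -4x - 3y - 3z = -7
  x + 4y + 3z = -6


Using Cramer's rule. Expand each determinant along the first row.
D  = 2*[(-3)*3 - (-3)*4] - (-2)*[(-4)*3 - (-3)*1] + (-1)*[(-4)*4 - (-3)*1]
  = 2*(3) - (-2)*(-9) + (-1)*(-13) = 1
Dx = 12*[(-3)*3 - (-3)*4] - (-2)*[(-7)*3 - (-3)*(-6)] + (-1)*[(-7)*4 - (-3)*(-6)]
  = 12*(3) - (-2)*(-39) + (-1)*(-46) = 4
Dy = 2*[(-7)*3 - (-3)*(-6)] - 12*[(-4)*3 - (-3)*1] + (-1)*[(-4)*(-6) - (-7)*1]
  = 2*(-39) - 12*(-9) + (-1)*(31) = -1
Dz = 2*[(-3)*(-6) - (-7)*4] - (-2)*[(-4)*(-6) - (-7)*1] + 12*[(-4)*4 - (-3)*1]
  = 2*(46) - (-2)*(31) + 12*(-13) = -2
x = Dx/D = 4/1 = 4, y = Dy/D = -1/1 = -1, z = Dz/D = -2/1 = -2
Check eq1: (2)(4) + (-2)(-1) + (-1)(-2) = 12 = 12 ✓
Check eq2: (-4)(4) + (-3)(-1) + (-3)(-2) = -7 = -7 ✓
Check eq3: (1)(4) + (4)(-1) + (3)(-2) = -6 = -6 ✓

x = 4, y = -1, z = -2


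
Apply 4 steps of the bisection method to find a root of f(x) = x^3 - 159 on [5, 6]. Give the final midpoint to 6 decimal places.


f(x) = x^3 - 159
f(5) = -34 < 0
f(6) = 57 > 0

Step 1: midpoint = (5.000000 + 6.000000)/2 = 5.500000
  f(5.500000) = 7.375000
  f(mid) > 0, so root is in [5.000000, 5.500000]

Step 2: midpoint = (5.000000 + 5.500000)/2 = 5.250000
  f(5.250000) = -14.296875
  f(mid) < 0, so root is in [5.250000, 5.500000]

Step 3: midpoint = (5.250000 + 5.500000)/2 = 5.375000
  f(5.375000) = -3.712891
  f(mid) < 0, so root is in [5.375000, 5.500000]

Step 4: midpoint = (5.375000 + 5.500000)/2 = 5.437500
  f(5.437500) = 1.767334
  f(mid) > 0, so root is in [5.375000, 5.437500]

midpoint = 5.437500


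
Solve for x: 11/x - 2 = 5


Subtract -2 from both sides: 11/x = 7
Multiply both sides by x: 11 = 7 * x
Divide by 7: x = 11/7

x = 11/7


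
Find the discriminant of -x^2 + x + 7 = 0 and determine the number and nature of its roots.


For ax^2 + bx + c = 0, discriminant D = b^2 - 4ac
Here a = -1, b = 1, c = 7
D = (1)^2 - 4(-1)(7) = 1 + 28 = 29

D = 29 > 0 but not a perfect square
The equation has 2 distinct real irrational roots.

Discriminant = 29, 2 distinct real irrational roots


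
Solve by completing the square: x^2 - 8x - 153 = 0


Start: x^2 - 8x - 153 = 0
Move constant: x^2 - 8x = 153
Half of -8 is -4, squared is 16
Add 16 to both sides: x^2 - 8x + 16 = 169
(x - 4)^2 = 169
x - 4 = ±13
x = 4 + 13 = 17 or x = 4 - 13 = -9

x = -9, x = 17


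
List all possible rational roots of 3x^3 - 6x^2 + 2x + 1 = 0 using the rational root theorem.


Rational root theorem: possible roots are ±p/q where:
  p divides the constant term (1): p ∈ {1}
  q divides the leading coefficient (3): q ∈ {1, 3}

All possible rational roots: -1, -1/3, 1/3, 1

-1, -1/3, 1/3, 1


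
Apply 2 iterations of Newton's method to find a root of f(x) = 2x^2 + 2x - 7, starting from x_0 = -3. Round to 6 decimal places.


Newton's method: x_(n+1) = x_n - f(x_n)/f'(x_n)
f(x) = 2x^2 + 2x - 7
f'(x) = 4x + 2

Iteration 1:
  f(-3.000000) = 5.000000
  f'(-3.000000) = -10.000000
  x_1 = -3.000000 - (5.000000)/(-10.000000) = -2.500000

Iteration 2:
  f(-2.500000) = 0.500000
  f'(-2.500000) = -8.000000
  x_2 = -2.500000 - (0.500000)/(-8.000000) = -2.437500

x_2 = -2.437500


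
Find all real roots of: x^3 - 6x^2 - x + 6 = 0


Let p(x) = x^3 - 6x^2 - x + 6. By the rational root theorem (leading coefficient 1), any rational root is an integer divisor of 6: try ±1, ±2, ... in turn.
Test x = 1: value = 0 ✓, so (x - 1) is a factor.
Synthetic division by (x - 1): bring down 1; 1(1) - 6 = -5; (-5)(1) - 1 = -6; (-6)(1) + 6 = 0 → quotient x^2 - 5x - 6, remainder 0.
Solve the quadratic x^2 - 5x - 6 = 0: discriminant = (-5)^2 - 4(1)(-6) = 25 + 24 = 49.
sqrt(49) = 7, so x = (5 ± 7)/2: x = 6 or x = -1.

x = -1, x = 1, x = 6
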